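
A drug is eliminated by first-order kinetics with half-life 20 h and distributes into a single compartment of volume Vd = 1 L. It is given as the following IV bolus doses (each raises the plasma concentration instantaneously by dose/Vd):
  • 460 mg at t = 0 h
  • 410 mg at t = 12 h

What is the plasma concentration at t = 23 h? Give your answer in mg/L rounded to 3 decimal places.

487.326 mg/L

k = ln 2 / 20 = 0.03466 per h
Dose 1 (460 mg at t=0 h): 460·exp(−0.03466·23) = 207.288 mg/L
Dose 2 (410 mg at t=12 h): 410·exp(−0.03466·11) = 280.038 mg/L
C(23) = 207.288 + 280.038 = 487.326 mg/L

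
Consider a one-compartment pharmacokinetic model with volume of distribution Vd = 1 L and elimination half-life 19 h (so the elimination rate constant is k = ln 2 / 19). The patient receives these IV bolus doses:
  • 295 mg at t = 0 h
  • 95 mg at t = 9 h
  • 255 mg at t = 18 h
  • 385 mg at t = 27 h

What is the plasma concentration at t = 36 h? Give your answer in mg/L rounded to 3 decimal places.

k = ln 2 / 19 = 0.03648 per h
Dose 1 (295 mg at t=0 h): 295·exp(−0.03648·36) = 79.332 mg/L
Dose 2 (95 mg at t=9 h): 95·exp(−0.03648·27) = 35.477 mg/L
Dose 3 (255 mg at t=18 h): 255·exp(−0.03648·18) = 132.237 mg/L
Dose 4 (385 mg at t=27 h): 385·exp(−0.03648·9) = 277.247 mg/L
C(36) = 79.332 + 35.477 + 132.237 + 277.247 = 524.294 mg/L

524.294 mg/L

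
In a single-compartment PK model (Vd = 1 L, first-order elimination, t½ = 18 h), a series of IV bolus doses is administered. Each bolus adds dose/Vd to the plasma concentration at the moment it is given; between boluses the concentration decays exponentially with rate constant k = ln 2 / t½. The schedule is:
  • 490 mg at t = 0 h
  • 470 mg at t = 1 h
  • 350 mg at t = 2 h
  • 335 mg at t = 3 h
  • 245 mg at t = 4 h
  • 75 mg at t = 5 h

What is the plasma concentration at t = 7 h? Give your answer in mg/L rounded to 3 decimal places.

1610.850 mg/L

k = ln 2 / 18 = 0.03851 per h
Dose 1 (490 mg at t=0 h): 490·exp(−0.03851·7) = 374.222 mg/L
Dose 2 (470 mg at t=1 h): 470·exp(−0.03851·6) = 373.039 mg/L
Dose 3 (350 mg at t=2 h): 350·exp(−0.03851·5) = 288.701 mg/L
Dose 4 (335 mg at t=3 h): 335·exp(−0.03851·4) = 287.177 mg/L
Dose 5 (245 mg at t=4 h): 245·exp(−0.03851·3) = 218.270 mg/L
Dose 6 (75 mg at t=5 h): 75·exp(−0.03851·2) = 69.441 mg/L
C(7) = 374.222 + 373.039 + 288.701 + 287.177 + 218.270 + 69.441 = 1610.850 mg/L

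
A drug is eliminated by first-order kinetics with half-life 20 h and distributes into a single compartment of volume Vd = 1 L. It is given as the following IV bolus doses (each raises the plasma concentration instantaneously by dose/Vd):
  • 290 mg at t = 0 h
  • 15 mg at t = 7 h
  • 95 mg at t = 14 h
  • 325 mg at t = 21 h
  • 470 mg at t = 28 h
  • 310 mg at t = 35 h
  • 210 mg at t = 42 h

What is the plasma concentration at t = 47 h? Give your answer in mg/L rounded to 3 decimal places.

847.293 mg/L

k = ln 2 / 20 = 0.03466 per h
Dose 1 (290 mg at t=0 h): 290·exp(−0.03466·47) = 56.882 mg/L
Dose 2 (15 mg at t=7 h): 15·exp(−0.03466·40) = 3.750 mg/L
Dose 3 (95 mg at t=14 h): 95·exp(−0.03466·33) = 30.271 mg/L
Dose 4 (325 mg at t=21 h): 325·exp(−0.03466·26) = 131.991 mg/L
Dose 5 (470 mg at t=28 h): 470·exp(−0.03466·19) = 243.287 mg/L
Dose 6 (310 mg at t=35 h): 310·exp(−0.03466·12) = 204.524 mg/L
Dose 7 (210 mg at t=42 h): 210·exp(−0.03466·5) = 176.588 mg/L
C(47) = 56.882 + 3.750 + 30.271 + 131.991 + 243.287 + 204.524 + 176.588 = 847.293 mg/L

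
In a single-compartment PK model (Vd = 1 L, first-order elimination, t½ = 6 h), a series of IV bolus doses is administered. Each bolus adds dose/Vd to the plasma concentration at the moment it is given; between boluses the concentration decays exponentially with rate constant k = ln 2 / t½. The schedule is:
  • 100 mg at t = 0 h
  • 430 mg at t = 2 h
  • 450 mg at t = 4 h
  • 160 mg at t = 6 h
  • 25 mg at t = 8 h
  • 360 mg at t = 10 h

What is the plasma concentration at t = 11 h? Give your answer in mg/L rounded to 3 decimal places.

k = ln 2 / 6 = 0.11552 per h
Dose 1 (100 mg at t=0 h): 100·exp(−0.11552·11) = 28.062 mg/L
Dose 2 (430 mg at t=2 h): 430·exp(−0.11552·9) = 152.028 mg/L
Dose 3 (450 mg at t=4 h): 450·exp(−0.11552·7) = 200.452 mg/L
Dose 4 (160 mg at t=6 h): 160·exp(−0.11552·5) = 89.797 mg/L
Dose 5 (25 mg at t=8 h): 25·exp(−0.11552·3) = 17.678 mg/L
Dose 6 (360 mg at t=10 h): 360·exp(−0.11552·1) = 320.724 mg/L
C(11) = 28.062 + 152.028 + 200.452 + 89.797 + 17.678 + 320.724 = 808.740 mg/L

808.740 mg/L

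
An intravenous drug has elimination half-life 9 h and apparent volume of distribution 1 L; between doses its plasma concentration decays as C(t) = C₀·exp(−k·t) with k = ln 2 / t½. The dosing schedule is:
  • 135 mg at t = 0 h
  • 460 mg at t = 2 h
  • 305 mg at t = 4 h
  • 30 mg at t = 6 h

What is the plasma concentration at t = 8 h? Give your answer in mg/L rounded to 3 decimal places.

k = ln 2 / 9 = 0.07702 per h
Dose 1 (135 mg at t=0 h): 135·exp(−0.07702·8) = 72.904 mg/L
Dose 2 (460 mg at t=2 h): 460·exp(−0.07702·6) = 289.782 mg/L
Dose 3 (305 mg at t=4 h): 305·exp(−0.07702·4) = 224.135 mg/L
Dose 4 (30 mg at t=6 h): 30·exp(−0.07702·2) = 25.717 mg/L
C(8) = 72.904 + 289.782 + 224.135 + 25.717 = 612.538 mg/L

612.538 mg/L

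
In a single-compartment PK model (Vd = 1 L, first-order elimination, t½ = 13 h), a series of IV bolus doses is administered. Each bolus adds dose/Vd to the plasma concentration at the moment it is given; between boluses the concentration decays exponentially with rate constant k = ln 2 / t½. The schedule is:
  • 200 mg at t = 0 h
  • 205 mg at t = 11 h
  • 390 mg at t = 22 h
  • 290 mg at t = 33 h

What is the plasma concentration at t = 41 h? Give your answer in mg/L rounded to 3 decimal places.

394.788 mg/L

k = ln 2 / 13 = 0.05332 per h
Dose 1 (200 mg at t=0 h): 200·exp(−0.05332·41) = 22.471 mg/L
Dose 2 (205 mg at t=11 h): 205·exp(−0.05332·30) = 41.407 mg/L
Dose 3 (390 mg at t=22 h): 390·exp(−0.05332·19) = 141.611 mg/L
Dose 4 (290 mg at t=33 h): 290·exp(−0.05332·8) = 189.299 mg/L
C(41) = 22.471 + 41.407 + 141.611 + 189.299 = 394.788 mg/L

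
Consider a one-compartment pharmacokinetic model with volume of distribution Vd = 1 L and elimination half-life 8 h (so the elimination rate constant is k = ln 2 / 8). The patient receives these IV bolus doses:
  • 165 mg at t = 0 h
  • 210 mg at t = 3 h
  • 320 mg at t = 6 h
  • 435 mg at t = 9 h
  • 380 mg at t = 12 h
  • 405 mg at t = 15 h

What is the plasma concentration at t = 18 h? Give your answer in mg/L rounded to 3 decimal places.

k = ln 2 / 8 = 0.08664 per h
Dose 1 (165 mg at t=0 h): 165·exp(−0.08664·18) = 34.687 mg/L
Dose 2 (210 mg at t=3 h): 210·exp(−0.08664·15) = 57.252 mg/L
Dose 3 (320 mg at t=6 h): 320·exp(−0.08664·12) = 113.137 mg/L
Dose 4 (435 mg at t=9 h): 435·exp(−0.08664·9) = 199.448 mg/L
Dose 5 (380 mg at t=12 h): 380·exp(−0.08664·6) = 225.949 mg/L
Dose 6 (405 mg at t=15 h): 405·exp(−0.08664·3) = 312.298 mg/L
C(18) = 34.687 + 57.252 + 113.137 + 199.448 + 225.949 + 312.298 = 942.771 mg/L

942.771 mg/L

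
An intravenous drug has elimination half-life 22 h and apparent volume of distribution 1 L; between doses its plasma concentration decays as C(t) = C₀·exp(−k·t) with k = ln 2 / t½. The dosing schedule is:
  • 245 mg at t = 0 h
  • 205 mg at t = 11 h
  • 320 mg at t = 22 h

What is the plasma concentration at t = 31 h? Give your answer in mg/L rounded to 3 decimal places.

442.412 mg/L

k = ln 2 / 22 = 0.03151 per h
Dose 1 (245 mg at t=0 h): 245·exp(−0.03151·31) = 92.254 mg/L
Dose 2 (205 mg at t=11 h): 205·exp(−0.03151·20) = 109.167 mg/L
Dose 3 (320 mg at t=22 h): 320·exp(−0.03151·9) = 240.991 mg/L
C(31) = 92.254 + 109.167 + 240.991 = 442.412 mg/L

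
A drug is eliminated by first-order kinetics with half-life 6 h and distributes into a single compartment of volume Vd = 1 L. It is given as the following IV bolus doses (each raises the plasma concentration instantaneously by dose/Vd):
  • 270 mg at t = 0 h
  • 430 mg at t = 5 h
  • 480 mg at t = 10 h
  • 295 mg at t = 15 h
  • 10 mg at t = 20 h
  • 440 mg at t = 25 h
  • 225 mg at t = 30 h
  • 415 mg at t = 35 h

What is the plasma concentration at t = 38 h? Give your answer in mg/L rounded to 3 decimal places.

534.434 mg/L

k = ln 2 / 6 = 0.11552 per h
Dose 1 (270 mg at t=0 h): 270·exp(−0.11552·38) = 3.348 mg/L
Dose 2 (430 mg at t=5 h): 430·exp(−0.11552·33) = 9.502 mg/L
Dose 3 (480 mg at t=10 h): 480·exp(−0.11552·28) = 18.899 mg/L
Dose 4 (295 mg at t=15 h): 295·exp(−0.11552·23) = 20.695 mg/L
Dose 5 (10 mg at t=20 h): 10·exp(−0.11552·18) = 1.250 mg/L
Dose 6 (440 mg at t=25 h): 440·exp(−0.11552·13) = 97.999 mg/L
Dose 7 (225 mg at t=30 h): 225·exp(−0.11552·8) = 89.291 mg/L
Dose 8 (415 mg at t=35 h): 415·exp(−0.11552·3) = 293.449 mg/L
C(38) = 3.348 + 9.502 + 18.899 + 20.695 + 1.250 + 97.999 + 89.291 + 293.449 = 534.434 mg/L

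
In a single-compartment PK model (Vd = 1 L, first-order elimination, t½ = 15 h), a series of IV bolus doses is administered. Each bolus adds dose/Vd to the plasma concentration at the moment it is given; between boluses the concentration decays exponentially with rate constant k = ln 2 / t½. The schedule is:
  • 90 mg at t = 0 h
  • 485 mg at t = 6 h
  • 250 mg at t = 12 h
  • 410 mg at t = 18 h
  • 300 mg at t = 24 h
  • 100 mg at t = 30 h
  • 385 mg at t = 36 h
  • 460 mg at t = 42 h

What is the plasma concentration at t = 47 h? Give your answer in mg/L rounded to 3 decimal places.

986.058 mg/L

k = ln 2 / 15 = 0.04621 per h
Dose 1 (90 mg at t=0 h): 90·exp(−0.04621·47) = 10.257 mg/L
Dose 2 (485 mg at t=6 h): 485·exp(−0.04621·41) = 72.933 mg/L
Dose 3 (250 mg at t=12 h): 250·exp(−0.04621·35) = 49.606 mg/L
Dose 4 (410 mg at t=18 h): 410·exp(−0.04621·29) = 107.348 mg/L
Dose 5 (300 mg at t=24 h): 300·exp(−0.04621·23) = 103.643 mg/L
Dose 6 (100 mg at t=30 h): 100·exp(−0.04621·17) = 45.586 mg/L
Dose 7 (385 mg at t=36 h): 385·exp(−0.04621·11) = 231.582 mg/L
Dose 8 (460 mg at t=42 h): 460·exp(−0.04621·5) = 365.102 mg/L
C(47) = 10.257 + 72.933 + 49.606 + 107.348 + 103.643 + 45.586 + 231.582 + 365.102 = 986.058 mg/L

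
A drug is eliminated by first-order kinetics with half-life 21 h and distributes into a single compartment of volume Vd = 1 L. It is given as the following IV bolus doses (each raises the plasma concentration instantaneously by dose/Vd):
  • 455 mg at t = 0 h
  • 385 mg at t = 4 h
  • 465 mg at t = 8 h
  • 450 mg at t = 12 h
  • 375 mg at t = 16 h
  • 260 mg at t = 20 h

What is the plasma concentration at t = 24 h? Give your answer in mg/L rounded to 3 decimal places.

k = ln 2 / 21 = 0.03301 per h
Dose 1 (455 mg at t=0 h): 455·exp(−0.03301·24) = 206.052 mg/L
Dose 2 (385 mg at t=4 h): 385·exp(−0.03301·20) = 198.960 mg/L
Dose 3 (465 mg at t=8 h): 465·exp(−0.03301·16) = 274.219 mg/L
Dose 4 (450 mg at t=12 h): 450·exp(−0.03301·12) = 302.828 mg/L
Dose 5 (375 mg at t=16 h): 375·exp(−0.03301·8) = 287.974 mg/L
Dose 6 (260 mg at t=20 h): 260·exp(−0.03301·4) = 227.842 mg/L
C(24) = 206.052 + 198.960 + 274.219 + 302.828 + 287.974 + 227.842 = 1497.874 mg/L

1497.874 mg/L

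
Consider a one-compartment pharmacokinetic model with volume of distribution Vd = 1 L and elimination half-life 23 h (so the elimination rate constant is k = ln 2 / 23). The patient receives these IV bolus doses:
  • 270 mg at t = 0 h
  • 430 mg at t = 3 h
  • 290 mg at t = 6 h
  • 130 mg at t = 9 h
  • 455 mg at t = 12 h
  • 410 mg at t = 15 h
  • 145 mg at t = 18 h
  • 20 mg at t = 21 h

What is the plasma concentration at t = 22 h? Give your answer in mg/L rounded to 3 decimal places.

k = ln 2 / 23 = 0.03014 per h
Dose 1 (270 mg at t=0 h): 270·exp(−0.03014·22) = 139.130 mg/L
Dose 2 (430 mg at t=3 h): 430·exp(−0.03014·19) = 242.545 mg/L
Dose 3 (290 mg at t=6 h): 290·exp(−0.03014·16) = 179.055 mg/L
Dose 4 (130 mg at t=9 h): 130·exp(−0.03014·13) = 87.861 mg/L
Dose 5 (455 mg at t=12 h): 455·exp(−0.03014·10) = 336.611 mg/L
Dose 6 (410 mg at t=15 h): 410·exp(−0.03014·7) = 332.021 mg/L
Dose 7 (145 mg at t=18 h): 145·exp(−0.03014·4) = 128.533 mg/L
Dose 8 (20 mg at t=21 h): 20·exp(−0.03014·1) = 19.406 mg/L
C(22) = 139.130 + 242.545 + 179.055 + 87.861 + 336.611 + 332.021 + 128.533 + 19.406 = 1465.163 mg/L

1465.163 mg/L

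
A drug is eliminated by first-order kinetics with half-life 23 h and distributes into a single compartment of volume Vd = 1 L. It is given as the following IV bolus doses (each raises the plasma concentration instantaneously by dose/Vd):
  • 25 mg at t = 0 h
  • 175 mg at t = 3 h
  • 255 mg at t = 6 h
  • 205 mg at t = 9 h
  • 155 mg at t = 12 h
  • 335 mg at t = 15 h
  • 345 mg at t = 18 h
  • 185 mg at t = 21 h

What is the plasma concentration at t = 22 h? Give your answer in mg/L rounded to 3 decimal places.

k = ln 2 / 23 = 0.03014 per h
Dose 1 (25 mg at t=0 h): 25·exp(−0.03014·22) = 12.882 mg/L
Dose 2 (175 mg at t=3 h): 175·exp(−0.03014·19) = 98.710 mg/L
Dose 3 (255 mg at t=6 h): 255·exp(−0.03014·16) = 157.445 mg/L
Dose 4 (205 mg at t=9 h): 205·exp(−0.03014·13) = 138.550 mg/L
Dose 5 (155 mg at t=12 h): 155·exp(−0.03014·10) = 114.670 mg/L
Dose 6 (335 mg at t=15 h): 335·exp(−0.03014·7) = 271.286 mg/L
Dose 7 (345 mg at t=18 h): 345·exp(−0.03014·4) = 305.820 mg/L
Dose 8 (185 mg at t=21 h): 185·exp(−0.03014·1) = 179.508 mg/L
C(22) = 12.882 + 98.710 + 157.445 + 138.550 + 114.670 + 271.286 + 305.820 + 179.508 = 1278.871 mg/L

1278.871 mg/L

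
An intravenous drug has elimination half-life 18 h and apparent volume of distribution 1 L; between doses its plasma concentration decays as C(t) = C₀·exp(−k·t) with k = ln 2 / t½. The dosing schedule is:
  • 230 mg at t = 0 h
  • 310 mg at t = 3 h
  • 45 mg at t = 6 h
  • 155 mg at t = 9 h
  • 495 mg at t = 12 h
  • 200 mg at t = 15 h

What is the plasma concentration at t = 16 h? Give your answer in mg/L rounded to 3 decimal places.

1077.892 mg/L

k = ln 2 / 18 = 0.03851 per h
Dose 1 (230 mg at t=0 h): 230·exp(−0.03851·16) = 124.207 mg/L
Dose 2 (310 mg at t=3 h): 310·exp(−0.03851·13) = 187.911 mg/L
Dose 3 (45 mg at t=6 h): 45·exp(−0.03851·10) = 30.618 mg/L
Dose 4 (155 mg at t=9 h): 155·exp(−0.03851·7) = 118.376 mg/L
Dose 5 (495 mg at t=12 h): 495·exp(−0.03851·4) = 424.336 mg/L
Dose 6 (200 mg at t=15 h): 200·exp(−0.03851·1) = 192.445 mg/L
C(16) = 124.207 + 187.911 + 30.618 + 118.376 + 424.336 + 192.445 = 1077.892 mg/L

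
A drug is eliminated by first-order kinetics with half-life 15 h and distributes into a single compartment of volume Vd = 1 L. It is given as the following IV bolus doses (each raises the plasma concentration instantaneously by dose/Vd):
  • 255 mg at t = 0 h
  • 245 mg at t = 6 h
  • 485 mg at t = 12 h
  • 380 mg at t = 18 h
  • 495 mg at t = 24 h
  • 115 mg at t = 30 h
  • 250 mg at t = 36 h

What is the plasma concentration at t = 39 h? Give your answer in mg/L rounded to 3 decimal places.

k = ln 2 / 15 = 0.04621 per h
Dose 1 (255 mg at t=0 h): 255·exp(−0.04621·39) = 42.059 mg/L
Dose 2 (245 mg at t=6 h): 245·exp(−0.04621·33) = 53.321 mg/L
Dose 3 (485 mg at t=12 h): 485·exp(−0.04621·27) = 139.280 mg/L
Dose 4 (380 mg at t=18 h): 380·exp(−0.04621·21) = 143.993 mg/L
Dose 5 (495 mg at t=24 h): 495·exp(−0.04621·15) = 247.500 mg/L
Dose 6 (115 mg at t=30 h): 115·exp(−0.04621·9) = 75.872 mg/L
Dose 7 (250 mg at t=36 h): 250·exp(−0.04621·3) = 217.638 mg/L
C(39) = 42.059 + 53.321 + 139.280 + 143.993 + 247.500 + 75.872 + 217.638 = 919.663 mg/L

919.663 mg/L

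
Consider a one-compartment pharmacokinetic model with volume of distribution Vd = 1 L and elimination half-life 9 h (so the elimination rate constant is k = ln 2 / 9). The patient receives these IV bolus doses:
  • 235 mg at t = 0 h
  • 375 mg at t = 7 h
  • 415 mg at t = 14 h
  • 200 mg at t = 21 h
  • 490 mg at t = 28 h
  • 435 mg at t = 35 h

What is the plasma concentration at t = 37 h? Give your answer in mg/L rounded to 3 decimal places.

k = ln 2 / 9 = 0.07702 per h
Dose 1 (235 mg at t=0 h): 235·exp(−0.07702·37) = 13.599 mg/L
Dose 2 (375 mg at t=7 h): 375·exp(−0.07702·30) = 37.205 mg/L
Dose 3 (415 mg at t=14 h): 415·exp(−0.07702·23) = 70.591 mg/L
Dose 4 (200 mg at t=21 h): 200·exp(−0.07702·16) = 58.326 mg/L
Dose 5 (490 mg at t=28 h): 490·exp(−0.07702·9) = 245.000 mg/L
Dose 6 (435 mg at t=35 h): 435·exp(−0.07702·2) = 372.901 mg/L
C(37) = 13.599 + 37.205 + 70.591 + 58.326 + 245.000 + 372.901 = 797.622 mg/L

797.622 mg/L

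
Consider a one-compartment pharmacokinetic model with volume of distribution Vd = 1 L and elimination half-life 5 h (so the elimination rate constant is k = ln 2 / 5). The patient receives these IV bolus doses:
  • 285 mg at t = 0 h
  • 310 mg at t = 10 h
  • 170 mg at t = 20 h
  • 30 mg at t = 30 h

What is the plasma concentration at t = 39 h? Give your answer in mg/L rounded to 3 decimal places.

k = ln 2 / 5 = 0.13863 per h
Dose 1 (285 mg at t=0 h): 285·exp(−0.13863·39) = 1.279 mg/L
Dose 2 (310 mg at t=10 h): 310·exp(−0.13863·29) = 5.564 mg/L
Dose 3 (170 mg at t=20 h): 170·exp(−0.13863·19) = 12.205 mg/L
Dose 4 (30 mg at t=30 h): 30·exp(−0.13863·9) = 8.615 mg/L
C(39) = 1.279 + 5.564 + 12.205 + 8.615 = 27.663 mg/L

27.663 mg/L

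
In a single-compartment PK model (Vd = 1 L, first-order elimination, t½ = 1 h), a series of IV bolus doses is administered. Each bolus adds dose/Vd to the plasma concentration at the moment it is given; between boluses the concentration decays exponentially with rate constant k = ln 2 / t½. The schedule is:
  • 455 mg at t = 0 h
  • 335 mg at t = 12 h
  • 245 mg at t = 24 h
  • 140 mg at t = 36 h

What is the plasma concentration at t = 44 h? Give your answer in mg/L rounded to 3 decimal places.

k = ln 2 / 1 = 0.69315 per h
Dose 1 (455 mg at t=0 h): 455·exp(−0.69315·44) = 0.000 mg/L
Dose 2 (335 mg at t=12 h): 335·exp(−0.69315·32) = 0.000 mg/L
Dose 3 (245 mg at t=24 h): 245·exp(−0.69315·20) = 0.000 mg/L
Dose 4 (140 mg at t=36 h): 140·exp(−0.69315·8) = 0.547 mg/L
C(44) = 0.000 + 0.000 + 0.000 + 0.547 = 0.547 mg/L

0.547 mg/L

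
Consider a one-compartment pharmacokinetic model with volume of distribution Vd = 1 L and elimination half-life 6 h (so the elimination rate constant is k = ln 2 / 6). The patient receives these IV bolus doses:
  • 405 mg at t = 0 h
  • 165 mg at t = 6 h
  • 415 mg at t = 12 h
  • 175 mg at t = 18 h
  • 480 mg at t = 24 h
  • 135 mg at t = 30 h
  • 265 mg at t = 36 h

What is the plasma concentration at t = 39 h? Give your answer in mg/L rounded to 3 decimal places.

k = ln 2 / 6 = 0.11552 per h
Dose 1 (405 mg at t=0 h): 405·exp(−0.11552·39) = 4.475 mg/L
Dose 2 (165 mg at t=6 h): 165·exp(−0.11552·33) = 3.646 mg/L
Dose 3 (415 mg at t=12 h): 415·exp(−0.11552·27) = 18.341 mg/L
Dose 4 (175 mg at t=18 h): 175·exp(−0.11552·21) = 15.468 mg/L
Dose 5 (480 mg at t=24 h): 480·exp(−0.11552·15) = 84.853 mg/L
Dose 6 (135 mg at t=30 h): 135·exp(−0.11552·9) = 47.730 mg/L
Dose 7 (265 mg at t=36 h): 265·exp(−0.11552·3) = 187.383 mg/L
C(39) = 4.475 + 3.646 + 18.341 + 15.468 + 84.853 + 47.730 + 187.383 = 361.895 mg/L

361.895 mg/L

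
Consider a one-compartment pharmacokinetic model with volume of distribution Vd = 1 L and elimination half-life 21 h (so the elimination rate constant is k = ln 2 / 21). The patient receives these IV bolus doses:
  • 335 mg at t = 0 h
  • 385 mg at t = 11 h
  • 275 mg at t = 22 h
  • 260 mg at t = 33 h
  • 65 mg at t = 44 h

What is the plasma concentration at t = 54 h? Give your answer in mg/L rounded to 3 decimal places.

k = ln 2 / 21 = 0.03301 per h
Dose 1 (335 mg at t=0 h): 335·exp(−0.03301·54) = 56.360 mg/L
Dose 2 (385 mg at t=11 h): 385·exp(−0.03301·43) = 93.125 mg/L
Dose 3 (275 mg at t=22 h): 275·exp(−0.03301·32) = 95.636 mg/L
Dose 4 (260 mg at t=33 h): 260·exp(−0.03301·21) = 130.000 mg/L
Dose 5 (65 mg at t=44 h): 65·exp(−0.03301·10) = 46.727 mg/L
C(54) = 56.360 + 93.125 + 95.636 + 130.000 + 46.727 = 421.847 mg/L

421.847 mg/L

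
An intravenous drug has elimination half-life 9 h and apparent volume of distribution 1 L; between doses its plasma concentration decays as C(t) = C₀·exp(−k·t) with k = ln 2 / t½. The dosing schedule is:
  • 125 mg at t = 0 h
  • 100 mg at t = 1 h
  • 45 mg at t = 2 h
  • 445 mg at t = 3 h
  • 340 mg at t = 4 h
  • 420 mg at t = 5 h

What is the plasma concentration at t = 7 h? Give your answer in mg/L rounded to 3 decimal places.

1123.438 mg/L

k = ln 2 / 9 = 0.07702 per h
Dose 1 (125 mg at t=0 h): 125·exp(−0.07702·7) = 72.908 mg/L
Dose 2 (100 mg at t=1 h): 100·exp(−0.07702·6) = 62.996 mg/L
Dose 3 (45 mg at t=2 h): 45·exp(−0.07702·5) = 30.618 mg/L
Dose 4 (445 mg at t=3 h): 445·exp(−0.07702·4) = 327.016 mg/L
Dose 5 (340 mg at t=4 h): 340·exp(−0.07702·3) = 269.858 mg/L
Dose 6 (420 mg at t=5 h): 420·exp(−0.07702·2) = 360.042 mg/L
C(7) = 72.908 + 62.996 + 30.618 + 327.016 + 269.858 + 360.042 = 1123.438 mg/L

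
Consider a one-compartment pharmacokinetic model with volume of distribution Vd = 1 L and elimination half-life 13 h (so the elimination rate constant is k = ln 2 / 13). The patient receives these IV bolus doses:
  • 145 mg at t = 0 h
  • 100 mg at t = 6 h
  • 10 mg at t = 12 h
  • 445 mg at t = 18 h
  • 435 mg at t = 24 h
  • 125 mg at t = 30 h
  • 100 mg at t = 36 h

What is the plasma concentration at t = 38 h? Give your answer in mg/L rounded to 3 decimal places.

k = ln 2 / 13 = 0.05332 per h
Dose 1 (145 mg at t=0 h): 145·exp(−0.05332·38) = 19.118 mg/L
Dose 2 (100 mg at t=6 h): 100·exp(−0.05332·32) = 18.155 mg/L
Dose 3 (10 mg at t=12 h): 10·exp(−0.05332·26) = 2.500 mg/L
Dose 4 (445 mg at t=18 h): 445·exp(−0.05332·20) = 153.192 mg/L
Dose 5 (435 mg at t=24 h): 435·exp(−0.05332·14) = 206.207 mg/L
Dose 6 (125 mg at t=30 h): 125·exp(−0.05332·8) = 81.594 mg/L
Dose 7 (100 mg at t=36 h): 100·exp(−0.05332·2) = 89.885 mg/L
C(38) = 19.118 + 18.155 + 2.500 + 153.192 + 206.207 + 81.594 + 89.885 = 570.652 mg/L

570.652 mg/L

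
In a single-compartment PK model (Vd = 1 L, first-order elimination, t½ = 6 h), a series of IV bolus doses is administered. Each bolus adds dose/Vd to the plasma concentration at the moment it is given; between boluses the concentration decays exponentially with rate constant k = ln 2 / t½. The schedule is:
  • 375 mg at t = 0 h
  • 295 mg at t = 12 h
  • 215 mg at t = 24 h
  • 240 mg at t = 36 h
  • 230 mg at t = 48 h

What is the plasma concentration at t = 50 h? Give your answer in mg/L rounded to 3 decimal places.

245.660 mg/L

k = ln 2 / 6 = 0.11552 per h
Dose 1 (375 mg at t=0 h): 375·exp(−0.11552·50) = 1.163 mg/L
Dose 2 (295 mg at t=12 h): 295·exp(−0.11552·38) = 3.658 mg/L
Dose 3 (215 mg at t=24 h): 215·exp(−0.11552·26) = 10.665 mg/L
Dose 4 (240 mg at t=36 h): 240·exp(−0.11552·14) = 47.622 mg/L
Dose 5 (230 mg at t=48 h): 230·exp(−0.11552·2) = 182.551 mg/L
C(50) = 1.163 + 3.658 + 10.665 + 47.622 + 182.551 = 245.660 mg/L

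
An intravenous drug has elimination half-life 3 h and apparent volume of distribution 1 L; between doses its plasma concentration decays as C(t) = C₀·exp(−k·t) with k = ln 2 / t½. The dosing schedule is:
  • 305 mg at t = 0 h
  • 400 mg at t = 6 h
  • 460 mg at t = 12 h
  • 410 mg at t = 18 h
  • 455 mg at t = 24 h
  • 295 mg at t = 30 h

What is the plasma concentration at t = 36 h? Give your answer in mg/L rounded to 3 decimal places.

110.856 mg/L

k = ln 2 / 3 = 0.23105 per h
Dose 1 (305 mg at t=0 h): 305·exp(−0.23105·36) = 0.074 mg/L
Dose 2 (400 mg at t=6 h): 400·exp(−0.23105·30) = 0.391 mg/L
Dose 3 (460 mg at t=12 h): 460·exp(−0.23105·24) = 1.797 mg/L
Dose 4 (410 mg at t=18 h): 410·exp(−0.23105·18) = 6.406 mg/L
Dose 5 (455 mg at t=24 h): 455·exp(−0.23105·12) = 28.438 mg/L
Dose 6 (295 mg at t=30 h): 295·exp(−0.23105·6) = 73.750 mg/L
C(36) = 0.074 + 0.391 + 1.797 + 6.406 + 28.438 + 73.750 = 110.856 mg/L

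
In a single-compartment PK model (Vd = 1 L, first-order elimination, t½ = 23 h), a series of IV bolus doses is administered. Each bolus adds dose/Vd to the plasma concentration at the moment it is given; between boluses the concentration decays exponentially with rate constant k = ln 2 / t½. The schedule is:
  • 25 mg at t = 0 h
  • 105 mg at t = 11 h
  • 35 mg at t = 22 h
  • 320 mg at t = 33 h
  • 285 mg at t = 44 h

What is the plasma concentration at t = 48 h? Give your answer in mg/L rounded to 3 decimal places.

512.557 mg/L

k = ln 2 / 23 = 0.03014 per h
Dose 1 (25 mg at t=0 h): 25·exp(−0.03014·48) = 5.884 mg/L
Dose 2 (105 mg at t=11 h): 105·exp(−0.03014·37) = 34.429 mg/L
Dose 3 (35 mg at t=22 h): 35·exp(−0.03014·26) = 15.987 mg/L
Dose 4 (320 mg at t=33 h): 320·exp(−0.03014·15) = 203.623 mg/L
Dose 5 (285 mg at t=44 h): 285·exp(−0.03014·4) = 252.634 mg/L
C(48) = 5.884 + 34.429 + 15.987 + 203.623 + 252.634 = 512.557 mg/L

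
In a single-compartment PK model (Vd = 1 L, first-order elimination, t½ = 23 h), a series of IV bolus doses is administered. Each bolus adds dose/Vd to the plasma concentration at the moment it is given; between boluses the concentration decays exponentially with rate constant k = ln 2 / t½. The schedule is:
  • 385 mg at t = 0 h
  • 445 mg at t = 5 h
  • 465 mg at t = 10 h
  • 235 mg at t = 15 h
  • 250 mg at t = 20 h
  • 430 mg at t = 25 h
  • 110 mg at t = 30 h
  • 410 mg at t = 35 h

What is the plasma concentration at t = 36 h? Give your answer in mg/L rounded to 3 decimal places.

1594.799 mg/L

k = ln 2 / 23 = 0.03014 per h
Dose 1 (385 mg at t=0 h): 385·exp(−0.03014·36) = 130.102 mg/L
Dose 2 (445 mg at t=5 h): 445·exp(−0.03014·31) = 174.833 mg/L
Dose 3 (465 mg at t=10 h): 465·exp(−0.03014·26) = 212.402 mg/L
Dose 4 (235 mg at t=15 h): 235·exp(−0.03014·21) = 124.800 mg/L
Dose 5 (250 mg at t=20 h): 250·exp(−0.03014·16) = 154.358 mg/L
Dose 6 (430 mg at t=25 h): 430·exp(−0.03014·11) = 308.672 mg/L
Dose 7 (110 mg at t=30 h): 110·exp(−0.03014·6) = 91.804 mg/L
Dose 8 (410 mg at t=35 h): 410·exp(−0.03014·1) = 397.828 mg/L
C(36) = 130.102 + 174.833 + 212.402 + 124.800 + 154.358 + 308.672 + 91.804 + 397.828 = 1594.799 mg/L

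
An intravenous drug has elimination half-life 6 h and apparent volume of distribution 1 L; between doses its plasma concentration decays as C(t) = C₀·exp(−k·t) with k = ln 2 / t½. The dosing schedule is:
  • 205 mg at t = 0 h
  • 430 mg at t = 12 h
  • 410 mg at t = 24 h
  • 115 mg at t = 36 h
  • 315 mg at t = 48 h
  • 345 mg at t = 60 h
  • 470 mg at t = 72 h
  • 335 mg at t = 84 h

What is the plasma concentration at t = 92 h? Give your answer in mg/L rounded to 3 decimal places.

190.469 mg/L

k = ln 2 / 6 = 0.11552 per h
Dose 1 (205 mg at t=0 h): 205·exp(−0.11552·92) = 0.005 mg/L
Dose 2 (430 mg at t=12 h): 430·exp(−0.11552·80) = 0.042 mg/L
Dose 3 (410 mg at t=24 h): 410·exp(−0.11552·68) = 0.159 mg/L
Dose 4 (115 mg at t=36 h): 115·exp(−0.11552·56) = 0.178 mg/L
Dose 5 (315 mg at t=48 h): 315·exp(−0.11552·44) = 1.953 mg/L
Dose 6 (345 mg at t=60 h): 345·exp(−0.11552·32) = 8.557 mg/L
Dose 7 (470 mg at t=72 h): 470·exp(−0.11552·20) = 46.630 mg/L
Dose 8 (335 mg at t=84 h): 335·exp(−0.11552·8) = 132.945 mg/L
C(92) = 0.005 + 0.042 + 0.159 + 0.178 + 1.953 + 8.557 + 46.630 + 132.945 = 190.469 mg/L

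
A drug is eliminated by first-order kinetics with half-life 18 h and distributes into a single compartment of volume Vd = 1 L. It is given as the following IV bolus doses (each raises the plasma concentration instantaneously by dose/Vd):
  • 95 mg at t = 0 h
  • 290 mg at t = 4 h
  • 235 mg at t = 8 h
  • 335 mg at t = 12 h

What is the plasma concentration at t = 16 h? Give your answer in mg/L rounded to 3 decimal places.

k = ln 2 / 18 = 0.03851 per h
Dose 1 (95 mg at t=0 h): 95·exp(−0.03851·16) = 51.303 mg/L
Dose 2 (290 mg at t=4 h): 290·exp(−0.03851·12) = 182.689 mg/L
Dose 3 (235 mg at t=8 h): 235·exp(−0.03851·8) = 172.694 mg/L
Dose 4 (335 mg at t=12 h): 335·exp(−0.03851·4) = 287.177 mg/L
C(16) = 51.303 + 182.689 + 172.694 + 287.177 = 693.862 mg/L

693.862 mg/L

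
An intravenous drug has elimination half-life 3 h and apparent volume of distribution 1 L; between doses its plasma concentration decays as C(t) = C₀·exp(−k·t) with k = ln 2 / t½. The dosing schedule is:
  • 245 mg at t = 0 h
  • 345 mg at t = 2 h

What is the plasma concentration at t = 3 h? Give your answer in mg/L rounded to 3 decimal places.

396.327 mg/L

k = ln 2 / 3 = 0.23105 per h
Dose 1 (245 mg at t=0 h): 245·exp(−0.23105·3) = 122.500 mg/L
Dose 2 (345 mg at t=2 h): 345·exp(−0.23105·1) = 273.827 mg/L
C(3) = 122.500 + 273.827 = 396.327 mg/L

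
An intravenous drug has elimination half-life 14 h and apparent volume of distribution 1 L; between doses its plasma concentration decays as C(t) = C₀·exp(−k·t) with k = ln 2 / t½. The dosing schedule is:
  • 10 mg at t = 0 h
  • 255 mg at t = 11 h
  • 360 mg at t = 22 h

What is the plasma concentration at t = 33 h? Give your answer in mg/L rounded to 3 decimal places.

k = ln 2 / 14 = 0.04951 per h
Dose 1 (10 mg at t=0 h): 10·exp(−0.04951·33) = 1.952 mg/L
Dose 2 (255 mg at t=11 h): 255·exp(−0.04951·22) = 85.801 mg/L
Dose 3 (360 mg at t=22 h): 360·exp(−0.04951·11) = 208.823 mg/L
C(33) = 1.952 + 85.801 + 208.823 = 296.576 mg/L

296.576 mg/L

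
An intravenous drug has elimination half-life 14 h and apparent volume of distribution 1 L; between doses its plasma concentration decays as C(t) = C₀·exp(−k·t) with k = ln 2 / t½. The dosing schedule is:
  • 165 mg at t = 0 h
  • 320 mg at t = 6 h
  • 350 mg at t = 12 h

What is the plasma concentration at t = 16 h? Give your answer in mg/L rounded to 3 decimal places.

556.882 mg/L

k = ln 2 / 14 = 0.04951 per h
Dose 1 (165 mg at t=0 h): 165·exp(−0.04951·16) = 74.722 mg/L
Dose 2 (320 mg at t=6 h): 320·exp(−0.04951·10) = 195.042 mg/L
Dose 3 (350 mg at t=12 h): 350·exp(−0.04951·4) = 287.117 mg/L
C(16) = 74.722 + 195.042 + 287.117 = 556.882 mg/L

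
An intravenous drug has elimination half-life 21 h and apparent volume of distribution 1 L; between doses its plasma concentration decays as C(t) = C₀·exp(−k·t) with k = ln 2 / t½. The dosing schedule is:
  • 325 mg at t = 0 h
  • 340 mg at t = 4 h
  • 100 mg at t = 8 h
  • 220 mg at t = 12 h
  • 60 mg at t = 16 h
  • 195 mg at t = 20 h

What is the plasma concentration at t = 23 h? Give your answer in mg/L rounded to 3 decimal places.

771.926 mg/L

k = ln 2 / 21 = 0.03301 per h
Dose 1 (325 mg at t=0 h): 325·exp(−0.03301·23) = 152.119 mg/L
Dose 2 (340 mg at t=4 h): 340·exp(−0.03301·19) = 181.601 mg/L
Dose 3 (100 mg at t=8 h): 100·exp(−0.03301·15) = 60.951 mg/L
Dose 4 (220 mg at t=12 h): 220·exp(−0.03301·11) = 153.017 mg/L
Dose 5 (60 mg at t=16 h): 60·exp(−0.03301·7) = 47.622 mg/L
Dose 6 (195 mg at t=20 h): 195·exp(−0.03301·3) = 176.616 mg/L
C(23) = 152.119 + 181.601 + 60.951 + 153.017 + 47.622 + 176.616 = 771.926 mg/L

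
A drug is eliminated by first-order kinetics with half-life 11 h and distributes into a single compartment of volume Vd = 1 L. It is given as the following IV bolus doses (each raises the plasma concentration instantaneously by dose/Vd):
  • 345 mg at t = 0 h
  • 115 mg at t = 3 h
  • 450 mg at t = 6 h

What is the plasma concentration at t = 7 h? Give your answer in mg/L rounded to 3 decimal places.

k = ln 2 / 11 = 0.06301 per h
Dose 1 (345 mg at t=0 h): 345·exp(−0.06301·7) = 221.950 mg/L
Dose 2 (115 mg at t=3 h): 115·exp(−0.06301·4) = 89.378 mg/L
Dose 3 (450 mg at t=6 h): 450·exp(−0.06301·1) = 422.519 mg/L
C(7) = 221.950 + 89.378 + 422.519 = 733.847 mg/L

733.847 mg/L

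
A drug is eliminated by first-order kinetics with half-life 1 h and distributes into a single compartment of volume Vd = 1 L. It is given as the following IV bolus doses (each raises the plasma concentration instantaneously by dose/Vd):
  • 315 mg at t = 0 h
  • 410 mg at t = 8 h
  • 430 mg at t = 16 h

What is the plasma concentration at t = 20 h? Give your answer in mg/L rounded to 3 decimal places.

26.975 mg/L

k = ln 2 / 1 = 0.69315 per h
Dose 1 (315 mg at t=0 h): 315·exp(−0.69315·20) = 0.000 mg/L
Dose 2 (410 mg at t=8 h): 410·exp(−0.69315·12) = 0.100 mg/L
Dose 3 (430 mg at t=16 h): 430·exp(−0.69315·4) = 26.875 mg/L
C(20) = 0.000 + 0.100 + 26.875 = 26.975 mg/L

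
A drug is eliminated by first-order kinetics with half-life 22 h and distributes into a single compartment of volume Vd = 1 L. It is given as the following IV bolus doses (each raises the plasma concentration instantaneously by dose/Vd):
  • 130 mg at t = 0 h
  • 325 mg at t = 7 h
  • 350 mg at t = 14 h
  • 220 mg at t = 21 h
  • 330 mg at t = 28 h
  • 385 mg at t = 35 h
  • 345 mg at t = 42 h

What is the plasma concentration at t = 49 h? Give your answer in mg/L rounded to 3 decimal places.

1016.219 mg/L

k = ln 2 / 22 = 0.03151 per h
Dose 1 (130 mg at t=0 h): 130·exp(−0.03151·49) = 27.763 mg/L
Dose 2 (325 mg at t=7 h): 325·exp(−0.03151·42) = 86.535 mg/L
Dose 3 (350 mg at t=14 h): 350·exp(−0.03151·35) = 116.187 mg/L
Dose 4 (220 mg at t=21 h): 220·exp(−0.03151·28) = 91.053 mg/L
Dose 5 (330 mg at t=28 h): 330·exp(−0.03151·21) = 170.281 mg/L
Dose 6 (385 mg at t=35 h): 385·exp(−0.03151·14) = 247.683 mg/L
Dose 7 (345 mg at t=42 h): 345·exp(−0.03151·7) = 276.718 mg/L
C(49) = 27.763 + 86.535 + 116.187 + 91.053 + 170.281 + 247.683 + 276.718 = 1016.219 mg/L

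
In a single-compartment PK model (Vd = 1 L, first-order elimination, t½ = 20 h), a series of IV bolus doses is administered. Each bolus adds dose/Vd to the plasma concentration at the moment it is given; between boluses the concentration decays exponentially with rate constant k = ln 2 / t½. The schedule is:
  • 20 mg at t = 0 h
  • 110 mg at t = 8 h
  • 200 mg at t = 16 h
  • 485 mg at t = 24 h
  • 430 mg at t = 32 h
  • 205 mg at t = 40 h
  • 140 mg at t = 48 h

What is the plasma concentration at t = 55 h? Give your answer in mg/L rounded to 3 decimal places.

667.449 mg/L

k = ln 2 / 20 = 0.03466 per h
Dose 1 (20 mg at t=0 h): 20·exp(−0.03466·55) = 2.973 mg/L
Dose 2 (110 mg at t=8 h): 110·exp(−0.03466·47) = 21.576 mg/L
Dose 3 (200 mg at t=16 h): 200·exp(−0.03466·39) = 51.763 mg/L
Dose 4 (485 mg at t=24 h): 485·exp(−0.03466·31) = 165.632 mg/L
Dose 5 (430 mg at t=32 h): 430·exp(−0.03466·23) = 193.769 mg/L
Dose 6 (205 mg at t=40 h): 205·exp(−0.03466·15) = 121.894 mg/L
Dose 7 (140 mg at t=48 h): 140·exp(−0.03466·7) = 109.842 mg/L
C(55) = 2.973 + 21.576 + 51.763 + 165.632 + 193.769 + 121.894 + 109.842 = 667.449 mg/L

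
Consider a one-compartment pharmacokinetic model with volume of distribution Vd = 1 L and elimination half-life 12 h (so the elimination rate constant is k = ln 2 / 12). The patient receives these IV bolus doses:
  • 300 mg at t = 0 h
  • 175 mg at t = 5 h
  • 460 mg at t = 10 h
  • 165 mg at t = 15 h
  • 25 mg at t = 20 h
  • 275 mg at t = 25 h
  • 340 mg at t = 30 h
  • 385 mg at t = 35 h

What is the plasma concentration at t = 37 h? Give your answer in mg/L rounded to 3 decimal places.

922.744 mg/L

k = ln 2 / 12 = 0.05776 per h
Dose 1 (300 mg at t=0 h): 300·exp(−0.05776·37) = 35.395 mg/L
Dose 2 (175 mg at t=5 h): 175·exp(−0.05776·32) = 27.561 mg/L
Dose 3 (460 mg at t=10 h): 460·exp(−0.05776·27) = 96.703 mg/L
Dose 4 (165 mg at t=15 h): 165·exp(−0.05776·22) = 46.302 mg/L
Dose 5 (25 mg at t=20 h): 25·exp(−0.05776·17) = 9.364 mg/L
Dose 6 (275 mg at t=25 h): 275·exp(−0.05776·12) = 137.500 mg/L
Dose 7 (340 mg at t=30 h): 340·exp(−0.05776·7) = 226.923 mg/L
Dose 8 (385 mg at t=35 h): 385·exp(−0.05776·2) = 342.996 mg/L
C(37) = 35.395 + 27.561 + 96.703 + 46.302 + 9.364 + 137.500 + 226.923 + 342.996 = 922.744 mg/L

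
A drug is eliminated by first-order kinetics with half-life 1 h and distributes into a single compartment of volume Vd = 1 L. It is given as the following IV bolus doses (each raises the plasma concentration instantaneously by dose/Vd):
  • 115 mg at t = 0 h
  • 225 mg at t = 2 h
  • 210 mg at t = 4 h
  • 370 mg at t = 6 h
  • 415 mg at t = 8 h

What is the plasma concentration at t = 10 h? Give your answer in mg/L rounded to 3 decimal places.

k = ln 2 / 1 = 0.69315 per h
Dose 1 (115 mg at t=0 h): 115·exp(−0.69315·10) = 0.112 mg/L
Dose 2 (225 mg at t=2 h): 225·exp(−0.69315·8) = 0.879 mg/L
Dose 3 (210 mg at t=4 h): 210·exp(−0.69315·6) = 3.281 mg/L
Dose 4 (370 mg at t=6 h): 370·exp(−0.69315·4) = 23.125 mg/L
Dose 5 (415 mg at t=8 h): 415·exp(−0.69315·2) = 103.750 mg/L
C(10) = 0.112 + 0.879 + 3.281 + 23.125 + 103.750 = 131.147 mg/L

131.147 mg/L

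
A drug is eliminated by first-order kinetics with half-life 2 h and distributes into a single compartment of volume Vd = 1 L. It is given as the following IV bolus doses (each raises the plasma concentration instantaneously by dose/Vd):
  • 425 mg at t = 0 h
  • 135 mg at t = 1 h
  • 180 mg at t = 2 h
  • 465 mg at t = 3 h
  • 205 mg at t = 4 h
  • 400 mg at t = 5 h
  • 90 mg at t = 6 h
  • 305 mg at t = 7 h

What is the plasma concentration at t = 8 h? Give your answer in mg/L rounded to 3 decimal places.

k = ln 2 / 2 = 0.34657 per h
Dose 1 (425 mg at t=0 h): 425·exp(−0.34657·8) = 26.562 mg/L
Dose 2 (135 mg at t=1 h): 135·exp(−0.34657·7) = 11.932 mg/L
Dose 3 (180 mg at t=2 h): 180·exp(−0.34657·6) = 22.500 mg/L
Dose 4 (465 mg at t=3 h): 465·exp(−0.34657·5) = 82.201 mg/L
Dose 5 (205 mg at t=4 h): 205·exp(−0.34657·4) = 51.250 mg/L
Dose 6 (400 mg at t=5 h): 400·exp(−0.34657·3) = 141.421 mg/L
Dose 7 (90 mg at t=6 h): 90·exp(−0.34657·2) = 45.000 mg/L
Dose 8 (305 mg at t=7 h): 305·exp(−0.34657·1) = 215.668 mg/L
C(8) = 26.562 + 11.932 + 22.500 + 82.201 + 51.250 + 141.421 + 45.000 + 215.668 = 596.535 mg/L

596.535 mg/L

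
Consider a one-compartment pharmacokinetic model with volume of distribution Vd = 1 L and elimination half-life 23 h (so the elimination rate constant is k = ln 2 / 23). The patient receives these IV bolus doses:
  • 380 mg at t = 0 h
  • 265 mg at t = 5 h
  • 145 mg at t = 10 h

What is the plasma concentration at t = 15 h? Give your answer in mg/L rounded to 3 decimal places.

k = ln 2 / 23 = 0.03014 per h
Dose 1 (380 mg at t=0 h): 380·exp(−0.03014·15) = 241.802 mg/L
Dose 2 (265 mg at t=5 h): 265·exp(−0.03014·10) = 196.048 mg/L
Dose 3 (145 mg at t=10 h): 145·exp(−0.03014·5) = 124.717 mg/L
C(15) = 241.802 + 196.048 + 124.717 = 562.568 mg/L

562.568 mg/L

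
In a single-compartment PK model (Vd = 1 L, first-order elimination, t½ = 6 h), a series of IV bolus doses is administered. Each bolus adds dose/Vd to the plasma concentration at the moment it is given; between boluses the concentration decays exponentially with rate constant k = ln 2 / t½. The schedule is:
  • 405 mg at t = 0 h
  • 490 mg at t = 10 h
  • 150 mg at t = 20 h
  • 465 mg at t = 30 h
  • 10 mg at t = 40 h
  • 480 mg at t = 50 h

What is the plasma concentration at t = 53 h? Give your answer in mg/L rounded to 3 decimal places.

k = ln 2 / 6 = 0.11552 per h
Dose 1 (405 mg at t=0 h): 405·exp(−0.11552·53) = 0.888 mg/L
Dose 2 (490 mg at t=10 h): 490·exp(−0.11552·43) = 3.410 mg/L
Dose 3 (150 mg at t=20 h): 150·exp(−0.11552·33) = 3.315 mg/L
Dose 4 (465 mg at t=30 h): 465·exp(−0.11552·23) = 32.622 mg/L
Dose 5 (10 mg at t=40 h): 10·exp(−0.11552·13) = 2.227 mg/L
Dose 6 (480 mg at t=50 h): 480·exp(−0.11552·3) = 339.411 mg/L
C(53) = 0.888 + 3.410 + 3.315 + 32.622 + 2.227 + 339.411 = 381.873 mg/L

381.873 mg/L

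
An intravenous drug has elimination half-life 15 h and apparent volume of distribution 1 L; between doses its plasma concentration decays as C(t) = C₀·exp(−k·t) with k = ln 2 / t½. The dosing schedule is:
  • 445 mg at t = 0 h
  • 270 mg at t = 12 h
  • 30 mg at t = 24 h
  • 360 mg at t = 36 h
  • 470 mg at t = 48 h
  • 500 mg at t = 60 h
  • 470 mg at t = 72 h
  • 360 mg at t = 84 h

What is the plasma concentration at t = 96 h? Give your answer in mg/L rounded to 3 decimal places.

542.098 mg/L

k = ln 2 / 15 = 0.04621 per h
Dose 1 (445 mg at t=0 h): 445·exp(−0.04621·96) = 5.269 mg/L
Dose 2 (270 mg at t=12 h): 270·exp(−0.04621·84) = 5.567 mg/L
Dose 3 (30 mg at t=24 h): 30·exp(−0.04621·72) = 1.077 mg/L
Dose 4 (360 mg at t=36 h): 360·exp(−0.04621·60) = 22.500 mg/L
Dose 5 (470 mg at t=48 h): 470·exp(−0.04621·48) = 51.145 mg/L
Dose 6 (500 mg at t=60 h): 500·exp(−0.04621·36) = 94.732 mg/L
Dose 7 (470 mg at t=72 h): 470·exp(−0.04621·24) = 155.042 mg/L
Dose 8 (360 mg at t=84 h): 360·exp(−0.04621·12) = 206.766 mg/L
C(96) = 5.269 + 5.567 + 1.077 + 22.500 + 51.145 + 94.732 + 155.042 + 206.766 = 542.098 mg/L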